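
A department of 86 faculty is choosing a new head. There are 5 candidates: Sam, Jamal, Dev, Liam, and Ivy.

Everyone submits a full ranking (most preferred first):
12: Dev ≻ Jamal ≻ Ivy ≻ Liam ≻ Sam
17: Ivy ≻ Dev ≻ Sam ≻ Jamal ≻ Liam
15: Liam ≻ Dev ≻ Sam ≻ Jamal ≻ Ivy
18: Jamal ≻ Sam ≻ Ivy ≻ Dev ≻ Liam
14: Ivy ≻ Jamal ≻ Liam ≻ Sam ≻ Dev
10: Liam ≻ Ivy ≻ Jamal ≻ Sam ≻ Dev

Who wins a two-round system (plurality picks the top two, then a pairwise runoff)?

Ivy

Round 1 first-place votes: Sam 0, Jamal 18, Dev 12, Liam 25, Ivy 31. Ivy and Liam advance.
Runoff: Ivy is ranked above Liam on 61 ballots, Liam above Ivy on 25.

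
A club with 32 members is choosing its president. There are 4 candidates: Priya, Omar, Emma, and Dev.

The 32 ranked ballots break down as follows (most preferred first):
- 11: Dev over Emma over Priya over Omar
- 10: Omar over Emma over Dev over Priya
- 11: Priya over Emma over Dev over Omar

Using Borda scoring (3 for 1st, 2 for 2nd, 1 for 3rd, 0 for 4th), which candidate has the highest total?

Emma

Priya: 11×1 + 10×0 + 11×3 = 44
Omar: 11×0 + 10×3 + 11×0 = 30
Emma: 11×2 + 10×2 + 11×2 = 64
Dev: 11×3 + 10×1 + 11×1 = 54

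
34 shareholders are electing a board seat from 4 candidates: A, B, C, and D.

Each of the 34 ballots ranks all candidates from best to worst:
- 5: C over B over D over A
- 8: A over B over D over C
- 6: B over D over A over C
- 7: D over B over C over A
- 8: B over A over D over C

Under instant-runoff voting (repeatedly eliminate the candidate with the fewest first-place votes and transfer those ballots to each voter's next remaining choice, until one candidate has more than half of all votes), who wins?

B

Round 1: A 8, B 14, C 5, D 7. C eliminated.
Round 2: A 8, B 19, D 7. B has a majority (≥18).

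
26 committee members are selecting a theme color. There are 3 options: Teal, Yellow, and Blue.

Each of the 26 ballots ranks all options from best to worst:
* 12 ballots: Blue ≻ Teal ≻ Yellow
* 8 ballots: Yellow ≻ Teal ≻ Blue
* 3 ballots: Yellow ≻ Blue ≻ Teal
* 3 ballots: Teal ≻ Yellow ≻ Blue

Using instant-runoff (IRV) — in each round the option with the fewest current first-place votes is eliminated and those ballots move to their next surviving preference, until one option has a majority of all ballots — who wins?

Round 1: Teal 3, Yellow 11, Blue 12. Teal eliminated.
Round 2: Yellow 14, Blue 12. Yellow has a majority (≥14).

Yellow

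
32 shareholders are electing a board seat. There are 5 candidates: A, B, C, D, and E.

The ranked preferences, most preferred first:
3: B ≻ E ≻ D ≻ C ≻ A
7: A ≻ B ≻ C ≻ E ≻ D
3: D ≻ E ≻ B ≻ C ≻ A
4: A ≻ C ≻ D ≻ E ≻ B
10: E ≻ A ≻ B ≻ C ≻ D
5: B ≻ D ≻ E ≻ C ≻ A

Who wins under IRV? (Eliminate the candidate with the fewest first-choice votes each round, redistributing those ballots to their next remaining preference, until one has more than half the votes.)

Round 1: A 11, B 8, C 0, D 3, E 10. C eliminated.
Round 2: A 11, B 8, D 3, E 10. D eliminated.
Round 3: A 11, B 8, E 13. B eliminated.
Round 4: A 11, E 21. E has a majority (≥17).

E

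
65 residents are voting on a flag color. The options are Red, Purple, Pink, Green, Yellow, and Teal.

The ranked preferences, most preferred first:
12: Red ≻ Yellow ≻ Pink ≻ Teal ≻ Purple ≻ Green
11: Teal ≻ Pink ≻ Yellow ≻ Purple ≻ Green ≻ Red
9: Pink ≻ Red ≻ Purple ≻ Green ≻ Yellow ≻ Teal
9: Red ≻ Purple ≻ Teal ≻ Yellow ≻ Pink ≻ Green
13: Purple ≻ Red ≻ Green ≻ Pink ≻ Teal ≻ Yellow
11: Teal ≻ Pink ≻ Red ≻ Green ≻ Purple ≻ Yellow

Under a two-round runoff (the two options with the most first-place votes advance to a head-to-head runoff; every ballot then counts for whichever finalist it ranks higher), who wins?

Round 1 first-place votes: Red 21, Purple 13, Pink 9, Green 0, Yellow 0, Teal 22. Teal and Red advance.
Runoff: Teal is ranked above Red on 22 ballots, Red above Teal on 43.

Red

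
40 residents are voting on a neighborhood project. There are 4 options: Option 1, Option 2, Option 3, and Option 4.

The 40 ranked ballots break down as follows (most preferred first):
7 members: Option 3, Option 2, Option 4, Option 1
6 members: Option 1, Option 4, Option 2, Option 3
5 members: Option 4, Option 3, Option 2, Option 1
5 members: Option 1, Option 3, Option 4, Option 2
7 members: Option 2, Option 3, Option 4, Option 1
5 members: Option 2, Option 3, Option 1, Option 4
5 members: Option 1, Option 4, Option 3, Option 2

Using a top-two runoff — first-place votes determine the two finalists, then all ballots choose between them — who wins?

Option 2

Round 1 first-place votes: Option 1 16, Option 2 12, Option 3 7, Option 4 5. Option 1 and Option 2 advance.
Runoff: Option 1 is ranked above Option 2 on 16 ballots, Option 2 above Option 1 on 24.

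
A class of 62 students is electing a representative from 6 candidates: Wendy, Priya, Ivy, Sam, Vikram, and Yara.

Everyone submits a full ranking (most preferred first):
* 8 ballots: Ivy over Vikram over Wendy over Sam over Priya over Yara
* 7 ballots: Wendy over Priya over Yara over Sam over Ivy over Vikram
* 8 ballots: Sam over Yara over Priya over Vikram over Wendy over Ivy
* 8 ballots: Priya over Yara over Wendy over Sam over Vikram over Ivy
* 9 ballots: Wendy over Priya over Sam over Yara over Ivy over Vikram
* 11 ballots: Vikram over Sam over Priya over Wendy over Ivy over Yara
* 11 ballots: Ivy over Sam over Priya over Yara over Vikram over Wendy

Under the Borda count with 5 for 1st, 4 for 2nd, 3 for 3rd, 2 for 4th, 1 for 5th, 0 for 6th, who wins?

Wendy: 8×3 + 7×5 + 8×1 + 8×3 + 9×5 + 11×2 + 11×0 = 158
Priya: 8×1 + 7×4 + 8×3 + 8×5 + 9×4 + 11×3 + 11×3 = 202
Ivy: 8×5 + 7×1 + 8×0 + 8×0 + 9×1 + 11×1 + 11×5 = 122
Sam: 8×2 + 7×2 + 8×5 + 8×2 + 9×3 + 11×4 + 11×4 = 201
Vikram: 8×4 + 7×0 + 8×2 + 8×1 + 9×0 + 11×5 + 11×1 = 122
Yara: 8×0 + 7×3 + 8×4 + 8×4 + 9×2 + 11×0 + 11×2 = 125

Priya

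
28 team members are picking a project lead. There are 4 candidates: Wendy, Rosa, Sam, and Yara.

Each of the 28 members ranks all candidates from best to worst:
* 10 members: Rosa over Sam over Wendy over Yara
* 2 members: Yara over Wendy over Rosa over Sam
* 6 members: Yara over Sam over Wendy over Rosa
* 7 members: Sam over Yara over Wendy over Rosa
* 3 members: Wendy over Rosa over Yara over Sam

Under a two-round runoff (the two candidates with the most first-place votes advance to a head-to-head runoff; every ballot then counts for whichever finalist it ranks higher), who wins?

Yara

Round 1 first-place votes: Wendy 3, Rosa 10, Sam 7, Yara 8. Rosa and Yara advance.
Runoff: Rosa is ranked above Yara on 13 ballots, Yara above Rosa on 15.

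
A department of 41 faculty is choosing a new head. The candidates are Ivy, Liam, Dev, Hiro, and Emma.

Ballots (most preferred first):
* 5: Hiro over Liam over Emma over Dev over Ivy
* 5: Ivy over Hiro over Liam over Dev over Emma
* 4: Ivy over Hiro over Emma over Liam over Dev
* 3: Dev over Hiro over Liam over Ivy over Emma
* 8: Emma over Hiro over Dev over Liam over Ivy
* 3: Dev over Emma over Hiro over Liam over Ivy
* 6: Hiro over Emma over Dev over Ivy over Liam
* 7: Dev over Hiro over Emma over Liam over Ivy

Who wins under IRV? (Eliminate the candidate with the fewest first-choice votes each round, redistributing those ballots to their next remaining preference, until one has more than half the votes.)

Round 1: Ivy 9, Liam 0, Dev 13, Hiro 11, Emma 8. Liam eliminated.
Round 2: Ivy 9, Dev 13, Hiro 11, Emma 8. Emma eliminated.
Round 3: Ivy 9, Dev 13, Hiro 19. Ivy eliminated.
Round 4: Dev 13, Hiro 28. Hiro has a majority (≥21).

Hiro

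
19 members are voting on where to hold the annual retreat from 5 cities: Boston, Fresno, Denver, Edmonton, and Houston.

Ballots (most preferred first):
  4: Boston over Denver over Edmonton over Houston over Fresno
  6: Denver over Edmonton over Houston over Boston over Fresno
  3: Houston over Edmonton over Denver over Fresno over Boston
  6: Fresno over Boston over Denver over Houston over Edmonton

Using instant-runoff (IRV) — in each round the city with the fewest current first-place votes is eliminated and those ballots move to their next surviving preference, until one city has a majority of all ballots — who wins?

Denver

Round 1: Boston 4, Fresno 6, Denver 6, Edmonton 0, Houston 3. Edmonton eliminated.
Round 2: Boston 4, Fresno 6, Denver 6, Houston 3. Houston eliminated.
Round 3: Boston 4, Fresno 6, Denver 9. Boston eliminated.
Round 4: Fresno 6, Denver 13. Denver has a majority (≥10).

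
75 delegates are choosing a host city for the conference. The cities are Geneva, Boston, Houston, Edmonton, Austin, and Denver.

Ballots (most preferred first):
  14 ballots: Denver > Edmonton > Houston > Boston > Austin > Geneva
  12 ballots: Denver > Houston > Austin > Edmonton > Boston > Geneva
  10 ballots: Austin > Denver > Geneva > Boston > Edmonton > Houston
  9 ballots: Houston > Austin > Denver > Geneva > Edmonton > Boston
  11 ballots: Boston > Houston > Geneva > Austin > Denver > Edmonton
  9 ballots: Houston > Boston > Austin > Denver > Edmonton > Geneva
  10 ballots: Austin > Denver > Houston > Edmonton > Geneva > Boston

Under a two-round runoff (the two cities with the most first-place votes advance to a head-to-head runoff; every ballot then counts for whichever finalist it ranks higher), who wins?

Austin

Round 1 first-place votes: Geneva 0, Boston 11, Houston 18, Edmonton 0, Austin 20, Denver 26. Denver and Austin advance.
Runoff: Denver is ranked above Austin on 26 ballots, Austin above Denver on 49.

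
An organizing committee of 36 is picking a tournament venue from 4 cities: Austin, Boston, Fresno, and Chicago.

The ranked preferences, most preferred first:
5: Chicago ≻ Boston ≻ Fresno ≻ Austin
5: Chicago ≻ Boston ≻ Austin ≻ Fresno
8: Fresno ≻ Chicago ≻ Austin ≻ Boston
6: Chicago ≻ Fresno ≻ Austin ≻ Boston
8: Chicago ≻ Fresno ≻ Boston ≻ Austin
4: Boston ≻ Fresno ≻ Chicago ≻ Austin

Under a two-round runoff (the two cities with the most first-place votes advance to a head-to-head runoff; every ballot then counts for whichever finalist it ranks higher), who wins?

Chicago

Round 1 first-place votes: Austin 0, Boston 4, Fresno 8, Chicago 24. Chicago and Fresno advance.
Runoff: Chicago is ranked above Fresno on 24 ballots, Fresno above Chicago on 12.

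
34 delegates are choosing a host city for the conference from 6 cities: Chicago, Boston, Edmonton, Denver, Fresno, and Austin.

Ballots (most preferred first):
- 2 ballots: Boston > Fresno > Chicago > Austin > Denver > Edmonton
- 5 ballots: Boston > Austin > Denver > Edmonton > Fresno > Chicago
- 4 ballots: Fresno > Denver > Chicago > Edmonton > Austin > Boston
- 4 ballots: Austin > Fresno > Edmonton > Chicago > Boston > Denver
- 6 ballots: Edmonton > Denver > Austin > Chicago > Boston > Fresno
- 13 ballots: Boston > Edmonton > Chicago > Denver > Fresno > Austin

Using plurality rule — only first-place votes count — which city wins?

First-place votes: Chicago 0, Boston 20, Edmonton 6, Denver 0, Fresno 4, Austin 4.

Boston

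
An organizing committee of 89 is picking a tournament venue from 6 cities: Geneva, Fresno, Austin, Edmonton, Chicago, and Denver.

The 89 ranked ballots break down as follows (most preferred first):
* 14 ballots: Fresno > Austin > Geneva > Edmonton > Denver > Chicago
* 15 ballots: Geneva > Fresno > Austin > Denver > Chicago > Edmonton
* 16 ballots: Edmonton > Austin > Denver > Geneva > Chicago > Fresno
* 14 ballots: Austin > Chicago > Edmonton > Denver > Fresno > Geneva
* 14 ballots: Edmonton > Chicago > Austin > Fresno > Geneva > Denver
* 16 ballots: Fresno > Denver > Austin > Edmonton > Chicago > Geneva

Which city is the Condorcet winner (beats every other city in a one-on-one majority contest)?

Fresno vs Geneva: 58–31
Fresno vs Austin: 45–44
Fresno vs Edmonton: 45–44
Fresno vs Chicago: 45–44
Fresno vs Denver: 59–30
Fresno beats every other city.

Fresno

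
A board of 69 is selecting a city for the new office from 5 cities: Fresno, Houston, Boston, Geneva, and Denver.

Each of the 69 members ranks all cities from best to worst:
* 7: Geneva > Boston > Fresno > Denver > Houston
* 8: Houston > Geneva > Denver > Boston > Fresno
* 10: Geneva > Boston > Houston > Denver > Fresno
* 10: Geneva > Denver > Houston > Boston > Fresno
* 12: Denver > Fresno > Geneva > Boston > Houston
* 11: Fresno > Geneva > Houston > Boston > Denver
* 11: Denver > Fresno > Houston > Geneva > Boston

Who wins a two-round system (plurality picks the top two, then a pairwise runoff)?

Geneva

Round 1 first-place votes: Fresno 11, Houston 8, Boston 0, Geneva 27, Denver 23. Geneva and Denver advance.
Runoff: Geneva is ranked above Denver on 46 ballots, Denver above Geneva on 23.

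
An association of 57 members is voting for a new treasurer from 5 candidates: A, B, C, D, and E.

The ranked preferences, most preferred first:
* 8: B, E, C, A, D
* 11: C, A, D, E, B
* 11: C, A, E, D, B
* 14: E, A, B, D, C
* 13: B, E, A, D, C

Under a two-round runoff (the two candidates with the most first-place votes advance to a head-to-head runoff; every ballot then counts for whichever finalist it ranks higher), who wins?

B

Round 1 first-place votes: A 0, B 21, C 22, D 0, E 14. C and B advance.
Runoff: C is ranked above B on 22 ballots, B above C on 35.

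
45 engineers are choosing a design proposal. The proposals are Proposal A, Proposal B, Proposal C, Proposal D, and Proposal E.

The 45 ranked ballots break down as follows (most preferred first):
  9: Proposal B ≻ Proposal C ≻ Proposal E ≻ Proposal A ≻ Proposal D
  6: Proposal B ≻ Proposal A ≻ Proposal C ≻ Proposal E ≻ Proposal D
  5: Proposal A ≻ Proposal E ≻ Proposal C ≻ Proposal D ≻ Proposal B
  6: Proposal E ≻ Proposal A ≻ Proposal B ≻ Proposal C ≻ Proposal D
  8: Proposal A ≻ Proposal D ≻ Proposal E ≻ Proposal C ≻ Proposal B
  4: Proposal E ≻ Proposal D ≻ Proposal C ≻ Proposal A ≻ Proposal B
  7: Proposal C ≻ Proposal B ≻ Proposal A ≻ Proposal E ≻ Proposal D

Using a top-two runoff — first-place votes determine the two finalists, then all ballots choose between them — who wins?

Round 1 first-place votes: Proposal A 13, Proposal B 15, Proposal C 7, Proposal D 0, Proposal E 10. Proposal B and Proposal A advance.
Runoff: Proposal B is ranked above Proposal A on 22 ballots, Proposal A above Proposal B on 23.

Proposal A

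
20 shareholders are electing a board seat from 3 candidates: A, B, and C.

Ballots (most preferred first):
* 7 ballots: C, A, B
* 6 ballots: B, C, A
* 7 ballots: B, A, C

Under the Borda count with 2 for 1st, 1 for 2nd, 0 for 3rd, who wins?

B

A: 7×1 + 6×0 + 7×1 = 14
B: 7×0 + 6×2 + 7×2 = 26
C: 7×2 + 6×1 + 7×0 = 20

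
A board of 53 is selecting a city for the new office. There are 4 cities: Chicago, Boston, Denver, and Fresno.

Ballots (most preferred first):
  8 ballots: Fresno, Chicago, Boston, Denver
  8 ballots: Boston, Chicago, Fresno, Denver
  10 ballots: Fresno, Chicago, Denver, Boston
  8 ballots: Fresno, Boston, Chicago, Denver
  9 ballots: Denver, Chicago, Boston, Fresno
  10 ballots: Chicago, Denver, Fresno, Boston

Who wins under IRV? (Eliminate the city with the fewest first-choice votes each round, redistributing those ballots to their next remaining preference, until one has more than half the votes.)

Chicago

Round 1: Chicago 10, Boston 8, Denver 9, Fresno 26. Boston eliminated.
Round 2: Chicago 18, Denver 9, Fresno 26. Denver eliminated.
Round 3: Chicago 27, Fresno 26. Chicago has a majority (≥27).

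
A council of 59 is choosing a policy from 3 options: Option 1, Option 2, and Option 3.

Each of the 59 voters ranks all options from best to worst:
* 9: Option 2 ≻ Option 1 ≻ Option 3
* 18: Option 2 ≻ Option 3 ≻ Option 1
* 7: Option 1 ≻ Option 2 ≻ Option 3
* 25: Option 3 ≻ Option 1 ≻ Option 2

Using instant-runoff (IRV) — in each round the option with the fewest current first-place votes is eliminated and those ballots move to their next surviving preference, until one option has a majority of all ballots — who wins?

Round 1: Option 1 7, Option 2 27, Option 3 25. Option 1 eliminated.
Round 2: Option 2 34, Option 3 25. Option 2 has a majority (≥30).

Option 2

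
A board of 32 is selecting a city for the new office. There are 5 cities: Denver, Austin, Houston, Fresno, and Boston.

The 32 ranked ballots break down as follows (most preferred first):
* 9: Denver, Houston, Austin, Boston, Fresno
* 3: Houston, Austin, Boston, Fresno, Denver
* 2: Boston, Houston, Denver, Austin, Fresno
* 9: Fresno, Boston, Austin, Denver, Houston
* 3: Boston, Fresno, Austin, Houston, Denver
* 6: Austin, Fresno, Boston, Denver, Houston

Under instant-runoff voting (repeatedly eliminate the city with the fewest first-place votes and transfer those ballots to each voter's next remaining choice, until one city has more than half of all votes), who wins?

Fresno

Round 1: Denver 9, Austin 6, Houston 3, Fresno 9, Boston 5. Houston eliminated.
Round 2: Denver 9, Austin 9, Fresno 9, Boston 5. Boston eliminated.
Round 3: Denver 11, Austin 9, Fresno 12. Austin eliminated.
Round 4: Denver 11, Fresno 21. Fresno has a majority (≥17).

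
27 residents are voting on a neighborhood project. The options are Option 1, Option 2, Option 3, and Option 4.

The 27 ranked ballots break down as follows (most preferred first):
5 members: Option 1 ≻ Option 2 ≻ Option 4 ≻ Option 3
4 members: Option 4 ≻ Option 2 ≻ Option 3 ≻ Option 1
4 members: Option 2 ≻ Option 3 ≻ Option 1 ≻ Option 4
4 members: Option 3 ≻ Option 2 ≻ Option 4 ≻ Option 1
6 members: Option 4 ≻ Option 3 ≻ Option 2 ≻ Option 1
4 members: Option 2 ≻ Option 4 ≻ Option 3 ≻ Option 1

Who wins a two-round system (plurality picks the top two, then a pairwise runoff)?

Round 1 first-place votes: Option 1 5, Option 2 8, Option 3 4, Option 4 10. Option 4 and Option 2 advance.
Runoff: Option 4 is ranked above Option 2 on 10 ballots, Option 2 above Option 4 on 17.

Option 2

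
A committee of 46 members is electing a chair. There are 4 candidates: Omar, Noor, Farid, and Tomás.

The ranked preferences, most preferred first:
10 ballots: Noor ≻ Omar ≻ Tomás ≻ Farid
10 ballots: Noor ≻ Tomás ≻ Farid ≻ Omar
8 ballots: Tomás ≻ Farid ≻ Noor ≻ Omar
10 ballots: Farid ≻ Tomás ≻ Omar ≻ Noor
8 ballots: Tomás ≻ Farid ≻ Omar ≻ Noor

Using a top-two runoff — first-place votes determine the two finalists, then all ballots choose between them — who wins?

Tomás

Round 1 first-place votes: Omar 0, Noor 20, Farid 10, Tomás 16. Noor and Tomás advance.
Runoff: Noor is ranked above Tomás on 20 ballots, Tomás above Noor on 26.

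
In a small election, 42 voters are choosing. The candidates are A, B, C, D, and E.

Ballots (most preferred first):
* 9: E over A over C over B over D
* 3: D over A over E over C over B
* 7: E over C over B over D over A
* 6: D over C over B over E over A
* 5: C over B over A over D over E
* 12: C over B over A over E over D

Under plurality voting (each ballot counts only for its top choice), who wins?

First-place votes: A 0, B 0, C 17, D 9, E 16.

C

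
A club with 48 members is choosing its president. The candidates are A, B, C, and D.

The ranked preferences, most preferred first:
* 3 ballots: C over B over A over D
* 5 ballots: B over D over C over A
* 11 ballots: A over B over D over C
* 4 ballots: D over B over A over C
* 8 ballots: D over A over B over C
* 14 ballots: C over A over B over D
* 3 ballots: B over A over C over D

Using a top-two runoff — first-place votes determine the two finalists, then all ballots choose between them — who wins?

Round 1 first-place votes: A 11, B 8, C 17, D 12. C and D advance.
Runoff: C is ranked above D on 20 ballots, D above C on 28.

D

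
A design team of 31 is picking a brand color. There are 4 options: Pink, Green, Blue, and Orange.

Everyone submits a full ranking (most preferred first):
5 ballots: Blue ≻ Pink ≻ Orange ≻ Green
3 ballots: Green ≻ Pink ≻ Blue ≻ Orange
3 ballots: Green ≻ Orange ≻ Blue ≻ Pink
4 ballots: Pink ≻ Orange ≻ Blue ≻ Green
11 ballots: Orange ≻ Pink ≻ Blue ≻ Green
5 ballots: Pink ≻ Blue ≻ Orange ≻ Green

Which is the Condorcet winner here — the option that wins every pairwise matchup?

Pink vs Green: 25–6
Pink vs Blue: 23–8
Pink vs Orange: 17–14
Pink beats every other option.

Pink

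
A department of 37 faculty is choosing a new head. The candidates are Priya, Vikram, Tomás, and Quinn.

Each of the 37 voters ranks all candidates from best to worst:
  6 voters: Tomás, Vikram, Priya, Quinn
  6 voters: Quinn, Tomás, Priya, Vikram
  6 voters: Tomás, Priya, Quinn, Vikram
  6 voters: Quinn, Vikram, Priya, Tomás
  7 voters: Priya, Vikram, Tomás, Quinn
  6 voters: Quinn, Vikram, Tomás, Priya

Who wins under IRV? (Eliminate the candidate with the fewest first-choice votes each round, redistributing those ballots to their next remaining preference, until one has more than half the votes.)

Tomás

Round 1: Priya 7, Vikram 0, Tomás 12, Quinn 18. Vikram eliminated.
Round 2: Priya 7, Tomás 12, Quinn 18. Priya eliminated.
Round 3: Tomás 19, Quinn 18. Tomás has a majority (≥19).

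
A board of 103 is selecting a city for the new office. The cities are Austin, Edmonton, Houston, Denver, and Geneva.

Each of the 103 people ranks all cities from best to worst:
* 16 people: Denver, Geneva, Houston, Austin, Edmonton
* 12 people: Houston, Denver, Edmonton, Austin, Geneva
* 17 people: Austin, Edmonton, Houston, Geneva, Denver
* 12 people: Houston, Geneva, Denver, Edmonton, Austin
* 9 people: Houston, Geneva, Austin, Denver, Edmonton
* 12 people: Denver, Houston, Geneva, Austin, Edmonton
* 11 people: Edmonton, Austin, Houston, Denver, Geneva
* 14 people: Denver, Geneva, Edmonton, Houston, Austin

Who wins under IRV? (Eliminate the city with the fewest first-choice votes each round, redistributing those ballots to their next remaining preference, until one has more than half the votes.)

Round 1: Austin 17, Edmonton 11, Houston 33, Denver 42, Geneva 0. Geneva eliminated.
Round 2: Austin 17, Edmonton 11, Houston 33, Denver 42. Edmonton eliminated.
Round 3: Austin 28, Houston 33, Denver 42. Austin eliminated.
Round 4: Houston 61, Denver 42. Houston has a majority (≥52).

Houston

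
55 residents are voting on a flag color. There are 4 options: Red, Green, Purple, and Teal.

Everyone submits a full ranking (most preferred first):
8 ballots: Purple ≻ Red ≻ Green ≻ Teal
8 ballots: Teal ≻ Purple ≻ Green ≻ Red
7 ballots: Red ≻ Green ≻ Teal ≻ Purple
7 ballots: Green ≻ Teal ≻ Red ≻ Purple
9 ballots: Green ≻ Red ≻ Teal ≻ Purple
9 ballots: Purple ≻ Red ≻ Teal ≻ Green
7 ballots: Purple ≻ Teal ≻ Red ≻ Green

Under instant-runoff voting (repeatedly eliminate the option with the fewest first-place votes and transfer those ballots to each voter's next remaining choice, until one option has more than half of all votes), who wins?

Purple

Round 1: Red 7, Green 16, Purple 24, Teal 8. Red eliminated.
Round 2: Green 23, Purple 24, Teal 8. Teal eliminated.
Round 3: Green 23, Purple 32. Purple has a majority (≥28).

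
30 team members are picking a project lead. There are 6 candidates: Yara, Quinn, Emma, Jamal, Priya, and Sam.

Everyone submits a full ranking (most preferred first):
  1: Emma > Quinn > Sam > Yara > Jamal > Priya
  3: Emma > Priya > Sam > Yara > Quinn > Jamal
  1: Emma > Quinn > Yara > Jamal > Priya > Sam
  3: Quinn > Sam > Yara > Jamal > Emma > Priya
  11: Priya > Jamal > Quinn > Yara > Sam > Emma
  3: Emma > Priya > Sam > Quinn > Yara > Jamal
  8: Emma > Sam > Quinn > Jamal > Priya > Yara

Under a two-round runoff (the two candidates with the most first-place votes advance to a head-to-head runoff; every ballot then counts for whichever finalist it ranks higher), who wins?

Emma

Round 1 first-place votes: Yara 0, Quinn 3, Emma 16, Jamal 0, Priya 11, Sam 0. Emma and Priya advance.
Runoff: Emma is ranked above Priya on 19 ballots, Priya above Emma on 11.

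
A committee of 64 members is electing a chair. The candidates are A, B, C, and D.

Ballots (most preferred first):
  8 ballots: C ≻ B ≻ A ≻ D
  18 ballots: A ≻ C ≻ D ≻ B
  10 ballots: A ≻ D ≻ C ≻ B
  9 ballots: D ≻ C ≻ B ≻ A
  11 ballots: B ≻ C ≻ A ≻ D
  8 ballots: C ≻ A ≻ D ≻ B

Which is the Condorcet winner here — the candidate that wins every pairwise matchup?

C

C vs A: 36–28
C vs B: 53–11
C vs D: 45–19
C beats every other candidate.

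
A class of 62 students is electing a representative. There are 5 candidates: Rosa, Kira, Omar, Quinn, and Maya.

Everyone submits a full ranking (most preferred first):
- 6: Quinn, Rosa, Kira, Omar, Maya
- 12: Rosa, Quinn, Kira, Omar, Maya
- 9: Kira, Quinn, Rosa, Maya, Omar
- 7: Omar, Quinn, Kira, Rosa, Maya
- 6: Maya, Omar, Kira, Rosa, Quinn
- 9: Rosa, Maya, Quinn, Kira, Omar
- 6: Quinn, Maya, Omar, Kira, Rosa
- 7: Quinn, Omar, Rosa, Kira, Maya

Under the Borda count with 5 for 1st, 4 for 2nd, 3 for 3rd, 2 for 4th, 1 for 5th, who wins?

Rosa: 6×4 + 12×5 + 9×3 + 7×2 + 6×2 + 9×5 + 6×1 + 7×3 = 209
Kira: 6×3 + 12×3 + 9×5 + 7×3 + 6×3 + 9×2 + 6×2 + 7×2 = 182
Omar: 6×2 + 12×2 + 9×1 + 7×5 + 6×4 + 9×1 + 6×3 + 7×4 = 159
Quinn: 6×5 + 12×4 + 9×4 + 7×4 + 6×1 + 9×3 + 6×5 + 7×5 = 240
Maya: 6×1 + 12×1 + 9×2 + 7×1 + 6×5 + 9×4 + 6×4 + 7×1 = 140

Quinn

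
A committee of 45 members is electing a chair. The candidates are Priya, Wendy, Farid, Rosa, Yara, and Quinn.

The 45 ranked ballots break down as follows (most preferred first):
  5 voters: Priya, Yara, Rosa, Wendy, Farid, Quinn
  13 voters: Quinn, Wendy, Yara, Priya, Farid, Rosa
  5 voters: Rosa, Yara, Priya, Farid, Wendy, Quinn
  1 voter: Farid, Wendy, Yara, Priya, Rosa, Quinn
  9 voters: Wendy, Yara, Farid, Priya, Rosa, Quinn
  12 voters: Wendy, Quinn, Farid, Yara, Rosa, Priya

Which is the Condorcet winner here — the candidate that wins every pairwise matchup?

Wendy

Wendy vs Priya: 35–10
Wendy vs Farid: 39–6
Wendy vs Rosa: 35–10
Wendy vs Yara: 35–10
Wendy vs Quinn: 32–13
Wendy beats every other candidate.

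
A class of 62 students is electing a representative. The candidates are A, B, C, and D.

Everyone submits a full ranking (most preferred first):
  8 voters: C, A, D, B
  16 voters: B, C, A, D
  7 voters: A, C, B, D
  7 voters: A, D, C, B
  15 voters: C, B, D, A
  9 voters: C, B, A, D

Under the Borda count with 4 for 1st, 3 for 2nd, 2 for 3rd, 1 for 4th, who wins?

C

A: 8×3 + 16×2 + 7×4 + 7×4 + 15×1 + 9×2 = 145
B: 8×1 + 16×4 + 7×2 + 7×1 + 15×3 + 9×3 = 165
C: 8×4 + 16×3 + 7×3 + 7×2 + 15×4 + 9×4 = 211
D: 8×2 + 16×1 + 7×1 + 7×3 + 15×2 + 9×1 = 99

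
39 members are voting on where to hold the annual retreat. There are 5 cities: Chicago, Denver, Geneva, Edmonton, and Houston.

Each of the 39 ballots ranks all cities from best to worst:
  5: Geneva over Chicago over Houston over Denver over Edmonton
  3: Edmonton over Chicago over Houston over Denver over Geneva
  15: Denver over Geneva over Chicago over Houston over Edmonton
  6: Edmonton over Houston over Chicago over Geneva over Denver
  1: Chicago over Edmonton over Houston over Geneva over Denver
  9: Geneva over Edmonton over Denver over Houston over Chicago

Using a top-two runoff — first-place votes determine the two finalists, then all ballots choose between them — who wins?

Round 1 first-place votes: Chicago 1, Denver 15, Geneva 14, Edmonton 9, Houston 0. Denver and Geneva advance.
Runoff: Denver is ranked above Geneva on 18 ballots, Geneva above Denver on 21.

Geneva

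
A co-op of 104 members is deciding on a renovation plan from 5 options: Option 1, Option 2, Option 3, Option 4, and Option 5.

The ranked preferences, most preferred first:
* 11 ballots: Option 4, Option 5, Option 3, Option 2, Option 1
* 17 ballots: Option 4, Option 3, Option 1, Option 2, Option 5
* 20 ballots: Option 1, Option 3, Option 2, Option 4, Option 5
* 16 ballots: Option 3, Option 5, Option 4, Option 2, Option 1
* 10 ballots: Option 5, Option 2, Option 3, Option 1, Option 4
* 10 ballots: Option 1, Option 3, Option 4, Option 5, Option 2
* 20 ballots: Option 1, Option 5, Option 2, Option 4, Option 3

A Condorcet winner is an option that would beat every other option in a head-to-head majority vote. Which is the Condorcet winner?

Option 3

Option 3 vs Option 1: 54–50
Option 3 vs Option 2: 74–30
Option 3 vs Option 4: 56–48
Option 3 vs Option 5: 63–41
Option 3 beats every other option.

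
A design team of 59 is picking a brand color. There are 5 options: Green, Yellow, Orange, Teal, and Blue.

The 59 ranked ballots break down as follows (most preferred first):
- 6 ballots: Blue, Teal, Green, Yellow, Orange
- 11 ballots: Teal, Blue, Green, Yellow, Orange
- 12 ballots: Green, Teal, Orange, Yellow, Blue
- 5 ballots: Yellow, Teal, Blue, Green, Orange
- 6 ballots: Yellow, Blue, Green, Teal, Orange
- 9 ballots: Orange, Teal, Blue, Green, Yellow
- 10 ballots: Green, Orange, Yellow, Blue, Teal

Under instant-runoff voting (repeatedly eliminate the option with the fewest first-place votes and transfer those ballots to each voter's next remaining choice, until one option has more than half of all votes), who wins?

Teal

Round 1: Green 22, Yellow 11, Orange 9, Teal 11, Blue 6. Blue eliminated.
Round 2: Green 22, Yellow 11, Orange 9, Teal 17. Orange eliminated.
Round 3: Green 22, Yellow 11, Teal 26. Yellow eliminated.
Round 4: Green 28, Teal 31. Teal has a majority (≥30).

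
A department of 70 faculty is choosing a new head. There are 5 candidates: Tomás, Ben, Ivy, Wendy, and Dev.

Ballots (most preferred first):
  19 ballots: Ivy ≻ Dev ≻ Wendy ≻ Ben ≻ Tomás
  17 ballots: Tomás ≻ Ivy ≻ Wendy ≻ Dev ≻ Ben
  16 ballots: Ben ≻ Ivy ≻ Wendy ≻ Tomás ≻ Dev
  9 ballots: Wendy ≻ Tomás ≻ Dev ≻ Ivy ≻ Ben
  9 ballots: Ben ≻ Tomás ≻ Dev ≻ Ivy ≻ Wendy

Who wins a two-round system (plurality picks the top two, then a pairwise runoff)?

Ivy

Round 1 first-place votes: Tomás 17, Ben 25, Ivy 19, Wendy 9, Dev 0. Ben and Ivy advance.
Runoff: Ben is ranked above Ivy on 25 ballots, Ivy above Ben on 45.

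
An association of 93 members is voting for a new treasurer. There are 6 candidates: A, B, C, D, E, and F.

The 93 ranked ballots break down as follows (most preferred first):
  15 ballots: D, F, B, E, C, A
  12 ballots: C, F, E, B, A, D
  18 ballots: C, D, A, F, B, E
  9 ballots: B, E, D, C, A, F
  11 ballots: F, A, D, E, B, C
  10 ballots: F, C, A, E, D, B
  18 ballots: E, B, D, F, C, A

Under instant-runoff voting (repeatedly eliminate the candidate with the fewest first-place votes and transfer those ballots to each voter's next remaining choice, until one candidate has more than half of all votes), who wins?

F

Round 1: A 0, B 9, C 30, D 15, E 18, F 21. A eliminated.
Round 2: B 9, C 30, D 15, E 18, F 21. B eliminated.
Round 3: C 30, D 15, E 27, F 21. D eliminated.
Round 4: C 30, E 27, F 36. E eliminated.
Round 5: C 39, F 54. F has a majority (≥47).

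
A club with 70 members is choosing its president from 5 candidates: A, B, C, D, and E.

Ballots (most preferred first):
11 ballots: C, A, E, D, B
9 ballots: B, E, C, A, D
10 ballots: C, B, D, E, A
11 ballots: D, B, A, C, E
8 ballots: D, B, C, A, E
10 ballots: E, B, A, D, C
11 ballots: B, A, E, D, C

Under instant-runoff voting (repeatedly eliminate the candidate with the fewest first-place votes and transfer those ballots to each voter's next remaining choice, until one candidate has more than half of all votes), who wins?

B

Round 1: A 0, B 20, C 21, D 19, E 10. A eliminated.
Round 2: B 20, C 21, D 19, E 10. E eliminated.
Round 3: B 30, C 21, D 19. D eliminated.
Round 4: B 49, C 21. B has a majority (≥36).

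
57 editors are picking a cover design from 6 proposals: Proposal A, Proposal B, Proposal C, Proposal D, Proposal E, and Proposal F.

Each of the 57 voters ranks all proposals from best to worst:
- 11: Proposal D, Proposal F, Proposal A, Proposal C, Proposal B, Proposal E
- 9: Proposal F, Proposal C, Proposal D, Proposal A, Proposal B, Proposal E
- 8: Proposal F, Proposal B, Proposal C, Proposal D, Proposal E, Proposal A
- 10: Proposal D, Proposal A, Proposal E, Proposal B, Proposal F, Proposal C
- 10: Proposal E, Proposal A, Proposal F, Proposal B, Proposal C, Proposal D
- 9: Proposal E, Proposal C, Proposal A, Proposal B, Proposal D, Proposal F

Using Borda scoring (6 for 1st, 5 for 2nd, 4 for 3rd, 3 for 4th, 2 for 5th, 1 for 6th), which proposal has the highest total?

Proposal F

Proposal A: 11×4 + 9×3 + 8×1 + 10×5 + 10×5 + 9×4 = 215
Proposal B: 11×2 + 9×2 + 8×5 + 10×3 + 10×3 + 9×3 = 167
Proposal C: 11×3 + 9×5 + 8×4 + 10×1 + 10×2 + 9×5 = 185
Proposal D: 11×6 + 9×4 + 8×3 + 10×6 + 10×1 + 9×2 = 214
Proposal E: 11×1 + 9×1 + 8×2 + 10×4 + 10×6 + 9×6 = 190
Proposal F: 11×5 + 9×6 + 8×6 + 10×2 + 10×4 + 9×1 = 226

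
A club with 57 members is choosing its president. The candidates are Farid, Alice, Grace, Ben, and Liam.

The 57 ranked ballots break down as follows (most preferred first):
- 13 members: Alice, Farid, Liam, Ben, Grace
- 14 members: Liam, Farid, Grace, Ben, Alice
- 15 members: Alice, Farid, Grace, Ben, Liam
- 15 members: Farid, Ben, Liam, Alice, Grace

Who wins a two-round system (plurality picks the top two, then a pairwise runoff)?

Farid

Round 1 first-place votes: Farid 15, Alice 28, Grace 0, Ben 0, Liam 14. Alice and Farid advance.
Runoff: Alice is ranked above Farid on 28 ballots, Farid above Alice on 29.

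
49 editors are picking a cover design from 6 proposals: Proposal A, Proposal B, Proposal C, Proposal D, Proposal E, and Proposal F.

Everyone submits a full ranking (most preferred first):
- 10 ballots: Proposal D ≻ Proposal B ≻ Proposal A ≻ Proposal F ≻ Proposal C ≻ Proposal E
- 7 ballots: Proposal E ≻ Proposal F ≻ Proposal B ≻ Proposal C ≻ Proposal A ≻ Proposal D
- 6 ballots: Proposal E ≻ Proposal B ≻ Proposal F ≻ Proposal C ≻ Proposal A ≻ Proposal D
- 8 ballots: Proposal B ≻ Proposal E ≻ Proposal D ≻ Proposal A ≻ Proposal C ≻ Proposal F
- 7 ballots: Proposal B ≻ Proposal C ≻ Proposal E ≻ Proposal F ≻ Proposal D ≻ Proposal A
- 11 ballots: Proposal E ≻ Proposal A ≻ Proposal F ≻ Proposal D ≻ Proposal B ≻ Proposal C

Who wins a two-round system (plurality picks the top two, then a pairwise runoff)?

Round 1 first-place votes: Proposal A 0, Proposal B 15, Proposal C 0, Proposal D 10, Proposal E 24, Proposal F 0. Proposal E and Proposal B advance.
Runoff: Proposal E is ranked above Proposal B on 24 ballots, Proposal B above Proposal E on 25.

Proposal B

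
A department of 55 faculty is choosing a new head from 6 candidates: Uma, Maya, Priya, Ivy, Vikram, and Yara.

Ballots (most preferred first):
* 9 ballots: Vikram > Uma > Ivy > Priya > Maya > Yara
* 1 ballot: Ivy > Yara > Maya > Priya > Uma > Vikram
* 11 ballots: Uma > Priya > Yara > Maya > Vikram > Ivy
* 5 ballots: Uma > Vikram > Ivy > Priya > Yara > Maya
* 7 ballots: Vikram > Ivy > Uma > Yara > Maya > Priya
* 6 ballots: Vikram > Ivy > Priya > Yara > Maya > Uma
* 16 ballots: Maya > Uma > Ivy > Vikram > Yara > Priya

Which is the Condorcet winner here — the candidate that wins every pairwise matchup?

Uma

Uma vs Maya: 32–23
Uma vs Priya: 48–7
Uma vs Ivy: 41–14
Uma vs Vikram: 33–22
Uma vs Yara: 48–7
Uma beats every other candidate.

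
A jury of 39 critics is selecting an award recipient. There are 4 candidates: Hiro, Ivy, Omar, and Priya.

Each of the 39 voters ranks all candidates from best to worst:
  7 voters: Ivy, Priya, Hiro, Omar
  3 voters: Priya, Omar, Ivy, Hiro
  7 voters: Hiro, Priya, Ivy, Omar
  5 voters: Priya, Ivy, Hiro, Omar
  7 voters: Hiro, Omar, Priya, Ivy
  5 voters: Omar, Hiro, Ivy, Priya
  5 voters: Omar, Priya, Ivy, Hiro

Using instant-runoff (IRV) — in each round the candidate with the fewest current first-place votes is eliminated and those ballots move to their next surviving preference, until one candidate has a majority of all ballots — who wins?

Round 1: Hiro 14, Ivy 7, Omar 10, Priya 8. Ivy eliminated.
Round 2: Hiro 14, Omar 10, Priya 15. Omar eliminated.
Round 3: Hiro 19, Priya 20. Priya has a majority (≥20).

Priya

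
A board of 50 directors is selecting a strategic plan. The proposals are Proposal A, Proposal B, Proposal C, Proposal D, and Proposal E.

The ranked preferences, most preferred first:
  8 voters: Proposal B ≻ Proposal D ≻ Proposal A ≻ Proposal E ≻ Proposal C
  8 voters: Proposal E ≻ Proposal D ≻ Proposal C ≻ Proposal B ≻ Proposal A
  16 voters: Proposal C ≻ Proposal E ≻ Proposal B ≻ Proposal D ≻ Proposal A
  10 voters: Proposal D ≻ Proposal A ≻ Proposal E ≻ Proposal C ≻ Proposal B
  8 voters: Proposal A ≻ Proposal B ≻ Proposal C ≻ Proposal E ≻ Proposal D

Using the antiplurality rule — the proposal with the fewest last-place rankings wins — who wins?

Last-place votes: Proposal A 24, Proposal B 10, Proposal C 8, Proposal D 8, Proposal E 0.

Proposal E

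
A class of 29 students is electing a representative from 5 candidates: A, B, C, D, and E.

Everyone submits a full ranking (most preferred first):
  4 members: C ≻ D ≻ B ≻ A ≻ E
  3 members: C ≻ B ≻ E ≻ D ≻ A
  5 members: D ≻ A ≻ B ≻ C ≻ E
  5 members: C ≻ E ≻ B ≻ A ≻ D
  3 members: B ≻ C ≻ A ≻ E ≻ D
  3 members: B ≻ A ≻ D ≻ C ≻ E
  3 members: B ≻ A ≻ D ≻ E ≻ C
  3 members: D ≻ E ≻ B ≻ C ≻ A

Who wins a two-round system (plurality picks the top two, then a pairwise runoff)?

B

Round 1 first-place votes: A 0, B 9, C 12, D 8, E 0. C and B advance.
Runoff: C is ranked above B on 12 ballots, B above C on 17.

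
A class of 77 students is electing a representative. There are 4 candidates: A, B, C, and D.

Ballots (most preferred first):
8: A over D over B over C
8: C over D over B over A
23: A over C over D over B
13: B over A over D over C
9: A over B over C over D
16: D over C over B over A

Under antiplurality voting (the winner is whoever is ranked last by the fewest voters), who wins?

Last-place votes: A 24, B 23, C 21, D 9.

D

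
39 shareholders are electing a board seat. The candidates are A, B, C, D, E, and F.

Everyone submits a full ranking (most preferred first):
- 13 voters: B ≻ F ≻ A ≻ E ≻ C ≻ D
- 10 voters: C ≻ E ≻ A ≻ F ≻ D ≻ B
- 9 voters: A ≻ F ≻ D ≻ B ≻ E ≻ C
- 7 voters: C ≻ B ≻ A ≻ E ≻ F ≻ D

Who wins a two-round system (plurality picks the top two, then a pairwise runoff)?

Round 1 first-place votes: A 9, B 13, C 17, D 0, E 0, F 0. C and B advance.
Runoff: C is ranked above B on 17 ballots, B above C on 22.

B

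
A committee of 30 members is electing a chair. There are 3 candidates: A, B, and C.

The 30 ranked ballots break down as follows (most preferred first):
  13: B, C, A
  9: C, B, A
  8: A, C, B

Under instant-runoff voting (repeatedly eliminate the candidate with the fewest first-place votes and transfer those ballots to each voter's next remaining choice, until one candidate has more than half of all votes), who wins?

Round 1: A 8, B 13, C 9. A eliminated.
Round 2: B 13, C 17. C has a majority (≥16).

C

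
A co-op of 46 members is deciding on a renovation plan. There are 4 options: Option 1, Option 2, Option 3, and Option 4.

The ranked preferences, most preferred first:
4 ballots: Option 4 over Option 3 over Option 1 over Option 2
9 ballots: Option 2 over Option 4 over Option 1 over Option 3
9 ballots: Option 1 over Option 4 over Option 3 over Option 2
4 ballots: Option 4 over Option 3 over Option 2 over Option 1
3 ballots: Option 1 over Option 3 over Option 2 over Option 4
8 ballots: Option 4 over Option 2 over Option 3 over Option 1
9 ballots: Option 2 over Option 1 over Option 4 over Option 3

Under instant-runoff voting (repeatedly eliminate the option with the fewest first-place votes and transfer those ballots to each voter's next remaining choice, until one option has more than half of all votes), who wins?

Option 4

Round 1: Option 1 12, Option 2 18, Option 3 0, Option 4 16. Option 3 eliminated.
Round 2: Option 1 12, Option 2 18, Option 4 16. Option 1 eliminated.
Round 3: Option 2 21, Option 4 25. Option 4 has a majority (≥24).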